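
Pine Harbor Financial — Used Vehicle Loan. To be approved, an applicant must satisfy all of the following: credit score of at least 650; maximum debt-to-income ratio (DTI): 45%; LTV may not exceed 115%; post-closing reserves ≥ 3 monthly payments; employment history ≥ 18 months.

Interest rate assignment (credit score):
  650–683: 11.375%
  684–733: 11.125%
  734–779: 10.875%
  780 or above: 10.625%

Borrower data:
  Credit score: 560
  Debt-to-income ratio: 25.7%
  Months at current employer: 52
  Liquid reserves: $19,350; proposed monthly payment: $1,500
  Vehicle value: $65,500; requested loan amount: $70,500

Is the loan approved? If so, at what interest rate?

Credit score 560 < 650 (below minimum)
Employment 52 ≥ 18 months
Reserves: 19,350 ÷ 1,500 = 12.9 months (meets 3-month minimum)
LTV: 70,500 ÷ 65,500 = 107.6%, within 115% cap
DTI 25.7% ≤ 45%
Not all requirements met → denied.

Denied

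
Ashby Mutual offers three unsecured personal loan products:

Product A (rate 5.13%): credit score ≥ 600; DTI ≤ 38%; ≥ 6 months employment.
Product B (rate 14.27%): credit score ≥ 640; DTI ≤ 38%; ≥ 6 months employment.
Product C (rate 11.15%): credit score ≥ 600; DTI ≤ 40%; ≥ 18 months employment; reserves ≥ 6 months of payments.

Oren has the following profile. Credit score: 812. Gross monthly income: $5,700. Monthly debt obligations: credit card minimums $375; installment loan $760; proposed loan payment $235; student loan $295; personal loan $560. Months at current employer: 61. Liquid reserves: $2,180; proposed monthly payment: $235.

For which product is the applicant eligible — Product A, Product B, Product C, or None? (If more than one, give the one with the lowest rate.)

Total debts = (375 + 760 + 235 + 295 + 560) = 2,225; DTI = 2,225/5,700 = 39%.
Reserves = 2,180/235 = 9.3 months.
Product A: score 812 ≥ 600; DTI 39% > 38%; employment 61 ≥ 6 mo → does not qualify.
Product B: score 812 ≥ 640; DTI 39% > 38%; employment 61 ≥ 6 mo → does not qualify.
Product C: score 812 ≥ 600; DTI 39% ≤ 40%; employment 61 ≥ 18 mo; reserves 9.3 ≥ 6 mo → qualifies.

Product C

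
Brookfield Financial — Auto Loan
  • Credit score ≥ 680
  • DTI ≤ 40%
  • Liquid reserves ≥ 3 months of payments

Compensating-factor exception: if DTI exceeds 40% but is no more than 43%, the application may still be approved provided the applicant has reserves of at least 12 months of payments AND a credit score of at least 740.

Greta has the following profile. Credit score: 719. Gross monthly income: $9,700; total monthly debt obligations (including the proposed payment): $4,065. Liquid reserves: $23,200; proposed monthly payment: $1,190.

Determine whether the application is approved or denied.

Denied

Credit score 719 ≥ 680 (meets base)
DTI: 4,065 ÷ 9,700 = 41.9%, over the 40% base limit.
Reserves = 23,200/1,190 = 19.5 months ≥ 3
DTI 41.9% is within the 40%–43% exception band; checking compensating factors.
Reserves 19.5 ≥ 12 months; credit score 719 < 740.
Compensating-factor requirement not fully met.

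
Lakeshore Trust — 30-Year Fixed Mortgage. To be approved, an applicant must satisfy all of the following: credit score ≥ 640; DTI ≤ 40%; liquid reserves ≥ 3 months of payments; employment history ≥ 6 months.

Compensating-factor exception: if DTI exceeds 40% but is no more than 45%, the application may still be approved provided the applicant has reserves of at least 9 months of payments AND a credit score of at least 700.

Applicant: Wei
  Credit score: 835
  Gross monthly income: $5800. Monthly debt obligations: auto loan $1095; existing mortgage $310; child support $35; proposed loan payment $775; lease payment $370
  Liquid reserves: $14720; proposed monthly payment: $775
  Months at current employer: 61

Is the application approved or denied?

Approved

Credit score 835 ≥ 640 (meets base)
Total debts = (1,095 + 310 + 35 + 775 + 370) = 2,585. DTI = 2,585/5,800 = 44.6% > 40% — standard DTI limit exceeded.
Reserves: 14,720 ÷ 775 = 19.0 months (meets 3-month minimum)
Employment 61 ≥ 6 months
44.6% falls in the override range (40%–45%), so the compensating-factor test applies.
Reserves 19.0 ≥ 9 months; credit score 835 ≥ 700.
Both override conditions satisfied; DTI exception granted.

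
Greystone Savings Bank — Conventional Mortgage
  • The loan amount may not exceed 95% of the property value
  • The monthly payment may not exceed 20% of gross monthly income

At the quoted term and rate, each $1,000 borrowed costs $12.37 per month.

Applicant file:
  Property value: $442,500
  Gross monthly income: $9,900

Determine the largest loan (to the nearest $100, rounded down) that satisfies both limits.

Payment cap: 20% × $9,900 = $1,980/month.
At $12.37 per $1,000, that supports 1,980/12.37 × 1,000 ≈ $160,064 → $160,000.
LTV cap: 95% × $442,500 = $420,375 → $420,300.
Binding constraint: payment-to-income.

$160,000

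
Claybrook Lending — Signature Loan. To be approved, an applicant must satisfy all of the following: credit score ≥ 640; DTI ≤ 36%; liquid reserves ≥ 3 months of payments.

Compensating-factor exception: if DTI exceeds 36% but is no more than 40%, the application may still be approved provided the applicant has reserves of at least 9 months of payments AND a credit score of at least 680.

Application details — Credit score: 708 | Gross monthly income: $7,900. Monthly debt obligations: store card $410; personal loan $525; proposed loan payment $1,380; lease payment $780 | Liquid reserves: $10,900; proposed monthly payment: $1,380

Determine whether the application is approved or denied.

Credit score 708 ≥ 640 (meets base)
Total debts = (410 + 525 + 1,380 + 780) = 3,095. DTI: 3,095 ÷ 7,900 = 39.2%, over the 36% base limit.
Liquid reserves cover 10,900/1,380 = 7.9 months — ≥ 3 required
DTI 39.2% is within the 36%–40% exception band; checking compensating factors.
Override check — reserves: 7.9 mo (short of 9); score: 708 (ok).
Override conditions not both satisfied; exception does not apply.

Denied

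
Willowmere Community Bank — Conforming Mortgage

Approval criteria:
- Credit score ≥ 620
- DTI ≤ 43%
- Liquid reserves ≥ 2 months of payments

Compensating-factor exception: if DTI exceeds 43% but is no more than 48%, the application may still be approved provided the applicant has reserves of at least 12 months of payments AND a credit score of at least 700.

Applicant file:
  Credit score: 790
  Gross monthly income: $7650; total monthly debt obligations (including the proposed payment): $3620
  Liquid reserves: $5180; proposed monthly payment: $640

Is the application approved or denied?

Denied

Credit score 790 ≥ 620 (meets base)
DTI = 3,620/7,650 = 47.3% > 43% — standard DTI limit exceeded.
Reserves = 5,180/640 = 8.1 months ≥ 2
DTI 47.3% is within the 43%–48% exception band; checking compensating factors.
Reserves 8.1 < 12 months; credit score 790 ≥ 700.
Compensating-factor requirement not fully met.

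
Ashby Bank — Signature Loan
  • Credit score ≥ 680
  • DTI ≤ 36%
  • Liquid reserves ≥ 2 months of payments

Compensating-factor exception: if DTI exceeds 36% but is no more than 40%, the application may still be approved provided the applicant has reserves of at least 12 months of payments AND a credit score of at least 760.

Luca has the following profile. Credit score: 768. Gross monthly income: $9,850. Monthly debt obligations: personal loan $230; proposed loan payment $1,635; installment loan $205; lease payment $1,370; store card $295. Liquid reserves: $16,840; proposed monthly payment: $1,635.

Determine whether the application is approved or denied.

Credit score 768 ≥ 680 (meets base)
Total debts = (230 + 1,635 + 205 + 1,370 + 295) = 3,735. DTI = 3,735/9,850 = 37.9% > 36% — standard DTI limit exceeded.
Reserves = 16,840/1,635 = 10.3 months ≥ 2
37.9% falls in the override range (36%–40%), so the compensating-factor test applies.
Reserves 10.3 < 12 months; credit score 768 ≥ 760.
Compensating-factor requirement not fully met.

Denied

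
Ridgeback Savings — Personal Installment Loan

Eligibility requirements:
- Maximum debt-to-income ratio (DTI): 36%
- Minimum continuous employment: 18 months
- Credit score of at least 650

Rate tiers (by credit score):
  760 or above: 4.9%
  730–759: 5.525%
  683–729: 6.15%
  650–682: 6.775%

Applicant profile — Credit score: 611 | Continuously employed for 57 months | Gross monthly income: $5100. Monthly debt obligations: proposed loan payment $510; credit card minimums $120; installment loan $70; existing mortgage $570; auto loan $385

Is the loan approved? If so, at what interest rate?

Credit score 611 < 650 (below minimum)
Total monthly debts = (510 + 120 + 70 + 570 + 385) = 1,655. Debt-to-income = 1,655/5,100 = 32.5% — meets 36% limit
Employment 57 ≥ 18 months
Not all requirements met → denied.

Denied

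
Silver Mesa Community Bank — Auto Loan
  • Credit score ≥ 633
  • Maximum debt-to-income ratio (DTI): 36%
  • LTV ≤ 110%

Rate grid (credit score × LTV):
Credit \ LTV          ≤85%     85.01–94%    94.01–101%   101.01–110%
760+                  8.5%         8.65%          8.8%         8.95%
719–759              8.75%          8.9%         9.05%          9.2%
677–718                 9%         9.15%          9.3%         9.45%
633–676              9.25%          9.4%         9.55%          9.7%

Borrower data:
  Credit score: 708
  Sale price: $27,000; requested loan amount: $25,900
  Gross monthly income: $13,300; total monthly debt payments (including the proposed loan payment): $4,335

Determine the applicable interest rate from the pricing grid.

Credit score 708 ≥ 633; DTI: 4,335 ÷ 13,300 = 32.6%, within the 36% cap
LTV = 25,900/27,000 = 95.9% ≤ 110%
Row: 708 falls in 677–718. Column: 95.9% falls in 94.01–101%. Rate = 9.3%.

9.3%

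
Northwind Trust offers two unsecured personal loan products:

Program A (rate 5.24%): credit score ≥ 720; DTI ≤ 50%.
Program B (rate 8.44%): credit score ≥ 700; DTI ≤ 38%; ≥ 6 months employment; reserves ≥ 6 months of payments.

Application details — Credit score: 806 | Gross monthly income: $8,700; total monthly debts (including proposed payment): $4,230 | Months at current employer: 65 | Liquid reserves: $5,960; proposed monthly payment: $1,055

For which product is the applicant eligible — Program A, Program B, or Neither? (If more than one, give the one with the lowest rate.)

DTI = 4,230/8,700 = 48.6%.
Reserves = 5,960/1,055 = 5.6 months.
Program A: score 806 ≥ 720; DTI 48.6% ≤ 50% → qualifies.
Program B: score 806 ≥ 700; DTI 48.6% > 38%; employment 65 ≥ 6 mo; reserves 5.6 < 6 mo → does not qualify.

Program A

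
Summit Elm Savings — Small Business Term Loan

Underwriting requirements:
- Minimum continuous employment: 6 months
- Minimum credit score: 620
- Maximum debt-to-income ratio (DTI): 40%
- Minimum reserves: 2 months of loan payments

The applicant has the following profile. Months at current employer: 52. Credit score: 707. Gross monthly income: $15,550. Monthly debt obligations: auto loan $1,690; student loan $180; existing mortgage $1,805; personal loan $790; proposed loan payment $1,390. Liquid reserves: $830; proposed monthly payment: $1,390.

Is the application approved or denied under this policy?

Employment 52 ≥ 6 months
Credit score 707 ≥ 620 (meets)
Total monthly debts = (1,690 + 180 + 1,805 + 790 + 1,390) = 5,855. DTI: 5,855 ÷ 15,550 = 37.7%, within the 40% cap
Reserves: 830 ÷ 1,390 = 0.6 months (below 2-month minimum)
Fails on reserves.

Denied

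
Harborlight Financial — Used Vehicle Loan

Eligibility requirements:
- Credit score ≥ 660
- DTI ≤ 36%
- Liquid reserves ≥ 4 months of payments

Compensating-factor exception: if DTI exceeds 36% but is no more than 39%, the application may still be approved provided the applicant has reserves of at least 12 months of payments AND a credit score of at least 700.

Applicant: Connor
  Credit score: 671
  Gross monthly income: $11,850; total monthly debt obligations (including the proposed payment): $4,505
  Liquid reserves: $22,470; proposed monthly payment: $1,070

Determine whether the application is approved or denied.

Credit score 671 ≥ 660 (meets base)
DTI: 4,505 ÷ 11,850 = 38%, over the 36% base limit.
Reserves = 22,470/1,070 = 21.0 months ≥ 4
DTI 38% is within the 36%–39% exception band; checking compensating factors.
Reserves 21.0 ≥ 12 months; credit score 671 < 700.
Compensating-factor requirement not fully met.

Denied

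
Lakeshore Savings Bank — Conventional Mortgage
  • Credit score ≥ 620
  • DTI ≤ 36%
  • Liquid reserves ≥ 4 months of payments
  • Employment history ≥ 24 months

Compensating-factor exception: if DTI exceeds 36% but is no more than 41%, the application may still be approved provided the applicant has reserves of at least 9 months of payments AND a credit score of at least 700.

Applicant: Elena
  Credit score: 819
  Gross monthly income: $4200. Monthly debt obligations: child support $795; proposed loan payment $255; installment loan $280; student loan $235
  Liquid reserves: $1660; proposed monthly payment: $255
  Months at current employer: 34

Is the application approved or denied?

Denied

Credit score 819 ≥ 620 (meets base)
Total debts = (795 + 255 + 280 + 235) = 1,565. DTI = 1,565/4,200 = 37.3% > 36% — standard DTI limit exceeded.
Reserves = 1,660/255 = 6.5 months ≥ 4
Employment 34 ≥ 24 months
DTI 37.3% is within the 36%–41% exception band; checking compensating factors.
Override check — reserves: 6.5 mo (short of 9); score: 819 (ok).
Override conditions not both satisfied; exception does not apply.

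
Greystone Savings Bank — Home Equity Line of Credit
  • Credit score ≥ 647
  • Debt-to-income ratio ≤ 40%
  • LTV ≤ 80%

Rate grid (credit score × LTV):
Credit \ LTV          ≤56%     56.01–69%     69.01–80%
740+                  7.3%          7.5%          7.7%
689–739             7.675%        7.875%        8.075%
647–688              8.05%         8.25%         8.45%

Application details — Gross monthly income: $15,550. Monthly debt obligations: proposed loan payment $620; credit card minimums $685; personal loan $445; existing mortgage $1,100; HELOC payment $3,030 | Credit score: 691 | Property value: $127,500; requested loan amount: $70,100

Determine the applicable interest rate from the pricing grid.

Credit score 691 ≥ 647; Total monthly debts = (620 + 685 + 445 + 1,100 + 3,030) = 5,880. DTI: 5,880 ÷ 15,550 = 37.8%, within the 40% cap
LTV: 70,100 ÷ 127,500 = 55%, within 80% cap
Row: 691 falls in 689–739. Column: 55% falls in ≤56%. Rate = 7.675%.

7.675%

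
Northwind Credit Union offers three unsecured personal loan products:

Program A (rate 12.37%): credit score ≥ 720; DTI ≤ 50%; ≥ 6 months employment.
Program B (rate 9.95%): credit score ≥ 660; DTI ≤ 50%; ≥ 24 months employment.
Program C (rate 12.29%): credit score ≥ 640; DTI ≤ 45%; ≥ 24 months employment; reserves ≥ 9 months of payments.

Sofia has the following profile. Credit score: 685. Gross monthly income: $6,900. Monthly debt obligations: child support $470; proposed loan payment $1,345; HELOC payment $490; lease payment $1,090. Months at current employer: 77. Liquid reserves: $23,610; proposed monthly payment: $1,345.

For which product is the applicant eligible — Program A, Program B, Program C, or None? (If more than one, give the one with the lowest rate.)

Total debts = (470 + 1,345 + 490 + 1,090) = 3,395; DTI = 3,395/6,900 = 49.2%.
Reserves = 23,610/1,345 = 17.6 months.
Program A: score 685 < 720; DTI 49.2% ≤ 50%; employment 77 ≥ 6 mo → does not qualify.
Program B: score 685 ≥ 660; DTI 49.2% ≤ 50%; employment 77 ≥ 24 mo → qualifies.
Program C: score 685 ≥ 640; DTI 49.2% > 45%; employment 77 ≥ 24 mo; reserves 17.6 ≥ 9 mo → does not qualify.

Program B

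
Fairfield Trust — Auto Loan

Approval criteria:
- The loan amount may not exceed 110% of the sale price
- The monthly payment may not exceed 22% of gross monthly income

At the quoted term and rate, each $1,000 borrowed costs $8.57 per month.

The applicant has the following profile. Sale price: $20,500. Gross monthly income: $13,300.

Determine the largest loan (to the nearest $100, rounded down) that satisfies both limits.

Payment cap: 22% × $13,300 = $2,926/month.
At $8.57 per $1,000, that supports 2,926/8.57 × 1,000 ≈ $341,423 → $341,400.
LTV cap: 110% × $20,500 = $22,550 → $22,500.
Binding constraint: loan-to-value.

$22,500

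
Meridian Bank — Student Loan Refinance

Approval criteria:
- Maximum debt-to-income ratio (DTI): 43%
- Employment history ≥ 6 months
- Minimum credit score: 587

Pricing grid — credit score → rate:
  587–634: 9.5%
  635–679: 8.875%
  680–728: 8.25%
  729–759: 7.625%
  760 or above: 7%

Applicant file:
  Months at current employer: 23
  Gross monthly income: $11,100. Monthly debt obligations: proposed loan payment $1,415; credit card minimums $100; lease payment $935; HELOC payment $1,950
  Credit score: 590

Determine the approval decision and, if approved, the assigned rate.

Approved at 9.5%

Credit score 590 ≥ 587 (meets minimum)
Employment 23 ≥ 6 months
Total monthly debts = (1,415 + 100 + 935 + 1,950) = 4,400. Debt-to-income = 4,400/11,100 = 39.6% — meets 43% limit
All requirements met. Score 590 falls in the 587–634 tier → 9.5%.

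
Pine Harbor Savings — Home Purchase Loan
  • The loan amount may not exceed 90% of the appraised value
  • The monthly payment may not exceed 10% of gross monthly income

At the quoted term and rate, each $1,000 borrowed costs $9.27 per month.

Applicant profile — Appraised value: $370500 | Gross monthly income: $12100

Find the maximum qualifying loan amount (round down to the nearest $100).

Payment cap: 10% × $12,100 = $1,210/month.
At $9.27 per $1,000, that supports 1,210/9.27 × 1,000 ≈ $130,528 → $130,500.
LTV cap: 90% × $370,500 = $333,450 → $333,400.
Binding constraint: payment-to-income.

$130,500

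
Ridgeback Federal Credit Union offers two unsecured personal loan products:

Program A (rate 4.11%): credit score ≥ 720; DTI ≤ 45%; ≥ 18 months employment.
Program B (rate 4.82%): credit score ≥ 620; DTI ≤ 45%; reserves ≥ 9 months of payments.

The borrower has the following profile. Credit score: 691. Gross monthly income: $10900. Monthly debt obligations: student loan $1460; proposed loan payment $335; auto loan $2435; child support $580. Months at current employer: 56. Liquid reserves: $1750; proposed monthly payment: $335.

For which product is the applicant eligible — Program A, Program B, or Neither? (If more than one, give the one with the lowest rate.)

Neither

Total debts = (1,460 + 335 + 2,435 + 580) = 4,810; DTI = 4,810/10,900 = 44.1%.
Reserves = 1,750/335 = 5.2 months.
Program A: score 691 < 720; DTI 44.1% ≤ 45%; employment 56 ≥ 18 mo → does not qualify.
Program B: score 691 ≥ 620; DTI 44.1% ≤ 45%; reserves 5.2 < 9 mo → does not qualify.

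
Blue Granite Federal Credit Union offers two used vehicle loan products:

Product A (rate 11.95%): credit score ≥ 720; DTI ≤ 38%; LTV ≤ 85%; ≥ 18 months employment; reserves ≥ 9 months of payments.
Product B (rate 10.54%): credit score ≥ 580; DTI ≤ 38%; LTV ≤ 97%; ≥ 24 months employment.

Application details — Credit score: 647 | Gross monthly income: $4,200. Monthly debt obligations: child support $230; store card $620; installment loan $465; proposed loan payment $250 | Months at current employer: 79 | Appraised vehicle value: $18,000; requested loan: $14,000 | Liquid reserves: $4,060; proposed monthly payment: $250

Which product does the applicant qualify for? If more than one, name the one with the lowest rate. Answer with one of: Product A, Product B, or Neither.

Product B

Total debts = (230 + 620 + 465 + 250) = 1,565; DTI = 1,565/4,200 = 37.3%.
LTV = 14,000/18,000 = 77.8%.
Reserves = 4,060/250 = 16.2 months.
Product A: score 647 < 720; DTI 37.3% ≤ 38%; LTV 77.8% ≤ 85%; employment 79 ≥ 18 mo; reserves 16.2 ≥ 9 mo → does not qualify.
Product B: score 647 ≥ 580; DTI 37.3% ≤ 38%; LTV 77.8% ≤ 97%; employment 79 ≥ 24 mo → qualifies.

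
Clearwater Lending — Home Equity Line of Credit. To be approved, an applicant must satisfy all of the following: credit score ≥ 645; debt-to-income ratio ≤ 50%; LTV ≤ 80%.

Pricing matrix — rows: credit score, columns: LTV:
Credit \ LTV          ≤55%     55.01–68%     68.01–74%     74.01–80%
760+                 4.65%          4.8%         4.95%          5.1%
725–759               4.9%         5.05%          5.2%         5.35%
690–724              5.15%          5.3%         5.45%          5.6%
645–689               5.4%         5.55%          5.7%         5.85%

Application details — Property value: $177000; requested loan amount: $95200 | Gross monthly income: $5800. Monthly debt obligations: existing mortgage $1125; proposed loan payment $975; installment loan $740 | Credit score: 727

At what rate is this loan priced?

Credit score 727 ≥ 645; Total monthly debts = (1,125 + 975 + 740) = 2,840. DTI = 2,840/5,800 = 49% ≤ 50%
Loan-to-value = 95,200/177,000 = 53.8% — pass (80% max)
Row: 727 falls in 725–759. Column: 53.8% falls in ≤55%. Rate = 4.9%.

4.9%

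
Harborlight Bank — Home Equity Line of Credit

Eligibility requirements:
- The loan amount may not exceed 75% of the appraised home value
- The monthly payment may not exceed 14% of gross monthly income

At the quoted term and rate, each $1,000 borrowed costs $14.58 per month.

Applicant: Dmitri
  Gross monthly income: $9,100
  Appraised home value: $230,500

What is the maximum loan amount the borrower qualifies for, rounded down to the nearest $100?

Payment cap: 14% × $9,100 = $1,274/month.
At $14.58 per $1,000, that supports 1,274/14.58 × 1,000 ≈ $87,379 → $87,300.
LTV cap: 75% × $230,500 = $172,875 → $172,800.
Binding constraint: payment-to-income.

$87,300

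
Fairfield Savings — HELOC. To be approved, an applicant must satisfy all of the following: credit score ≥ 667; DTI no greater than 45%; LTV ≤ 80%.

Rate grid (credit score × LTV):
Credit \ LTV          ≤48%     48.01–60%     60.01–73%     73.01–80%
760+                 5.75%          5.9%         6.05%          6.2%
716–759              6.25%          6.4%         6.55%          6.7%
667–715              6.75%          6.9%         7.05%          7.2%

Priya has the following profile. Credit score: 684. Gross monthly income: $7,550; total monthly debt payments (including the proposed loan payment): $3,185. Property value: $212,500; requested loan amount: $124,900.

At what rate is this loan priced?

Credit score 684 ≥ 667; DTI: 3,185 ÷ 7,550 = 42.2%, within the 45% cap
LTV = 124,900/212,500 = 58.8% ≤ 80%
Score 684 is in the 667–715 band; LTV 58.8% is in the 48.01–60% band → 6.9%.

6.9%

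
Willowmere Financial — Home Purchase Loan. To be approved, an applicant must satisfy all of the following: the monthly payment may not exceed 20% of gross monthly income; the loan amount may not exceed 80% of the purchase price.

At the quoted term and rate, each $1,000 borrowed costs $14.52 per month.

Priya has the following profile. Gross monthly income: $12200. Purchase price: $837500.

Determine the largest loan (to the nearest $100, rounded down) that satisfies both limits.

Payment cap: 20% × $12,200 = $2,440/month.
At $14.52 per $1,000, that supports 2,440/14.52 × 1,000 ≈ $168,044 → $168,000.
LTV cap: 80% × $837,500 = $670,000 → $670,000.
Binding constraint: payment-to-income.

$168,000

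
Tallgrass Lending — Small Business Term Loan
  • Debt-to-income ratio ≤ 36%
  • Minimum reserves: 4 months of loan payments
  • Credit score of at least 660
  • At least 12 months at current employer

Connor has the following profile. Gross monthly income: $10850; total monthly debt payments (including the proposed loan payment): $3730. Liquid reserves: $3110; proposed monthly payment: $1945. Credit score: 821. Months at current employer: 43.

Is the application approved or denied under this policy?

Debt-to-income = 3,730/10,850 = 34.4% — meets 36% limit
Reserves = 3,110/1,945 = 1.6 months < 4
Credit score 821 ≥ 660 (meets)
Employment 43 ≥ 12 months
Fails on reserves.

Denied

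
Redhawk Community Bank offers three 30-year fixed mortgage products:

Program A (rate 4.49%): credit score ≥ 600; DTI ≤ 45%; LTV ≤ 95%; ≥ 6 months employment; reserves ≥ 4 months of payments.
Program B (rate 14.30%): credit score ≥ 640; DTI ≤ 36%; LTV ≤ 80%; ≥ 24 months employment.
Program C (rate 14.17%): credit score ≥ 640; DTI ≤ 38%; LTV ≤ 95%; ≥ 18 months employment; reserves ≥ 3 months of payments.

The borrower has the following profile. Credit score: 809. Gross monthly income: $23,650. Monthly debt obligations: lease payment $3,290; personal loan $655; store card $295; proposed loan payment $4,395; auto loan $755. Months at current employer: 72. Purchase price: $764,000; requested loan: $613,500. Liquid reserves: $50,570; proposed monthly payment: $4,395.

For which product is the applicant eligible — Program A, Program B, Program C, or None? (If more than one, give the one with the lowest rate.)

Total debts = (3,290 + 655 + 295 + 4,395 + 755) = 9,390; DTI = 9,390/23,650 = 39.7%.
LTV = 613,500/764,000 = 80.3%.
Reserves = 50,570/4,395 = 11.5 months.
Program A: score 809 ≥ 600; DTI 39.7% ≤ 45%; LTV 80.3% ≤ 95%; employment 72 ≥ 6 mo; reserves 11.5 ≥ 4 mo → qualifies.
Program B: score 809 ≥ 640; DTI 39.7% > 36%; LTV 80.3% > 80%; employment 72 ≥ 24 mo → does not qualify.
Program C: score 809 ≥ 640; DTI 39.7% > 38%; LTV 80.3% ≤ 95%; employment 72 ≥ 18 mo; reserves 11.5 ≥ 3 mo → does not qualify.

Program A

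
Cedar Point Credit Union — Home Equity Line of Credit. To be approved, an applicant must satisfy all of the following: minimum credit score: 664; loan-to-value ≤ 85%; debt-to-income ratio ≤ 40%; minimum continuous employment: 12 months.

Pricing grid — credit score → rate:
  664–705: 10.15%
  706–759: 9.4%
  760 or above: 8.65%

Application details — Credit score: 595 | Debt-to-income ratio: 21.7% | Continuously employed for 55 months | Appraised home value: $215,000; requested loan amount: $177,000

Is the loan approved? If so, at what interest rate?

Credit score 595 < 664 (below minimum)
Employment 55 ≥ 12 months
DTI 21.7% is within the 40% limit
LTV: 177,000 ÷ 215,000 = 82.3%, within 85% cap
Not all requirements met → denied.

Denied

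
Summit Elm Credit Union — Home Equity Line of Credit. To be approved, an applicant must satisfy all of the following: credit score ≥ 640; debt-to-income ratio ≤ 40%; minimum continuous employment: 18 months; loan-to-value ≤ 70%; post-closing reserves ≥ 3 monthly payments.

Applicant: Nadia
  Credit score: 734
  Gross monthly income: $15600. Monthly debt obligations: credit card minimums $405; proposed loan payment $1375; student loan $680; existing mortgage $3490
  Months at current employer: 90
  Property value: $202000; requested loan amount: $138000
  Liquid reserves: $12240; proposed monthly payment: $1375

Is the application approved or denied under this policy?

Approved

Credit score 734 ≥ 640 (meets)
Total monthly debts = (405 + 1,375 + 680 + 3,490) = 5,950. DTI: 5,950 ÷ 15,600 = 38.1%, within the 40% cap
Employment 90 ≥ 18 months
LTV: 138,000 ÷ 202,000 = 68.3%, within 70% cap
Reserves: 12,240 ÷ 1,375 = 8.9 months (meets 3-month minimum)
All criteria satisfied.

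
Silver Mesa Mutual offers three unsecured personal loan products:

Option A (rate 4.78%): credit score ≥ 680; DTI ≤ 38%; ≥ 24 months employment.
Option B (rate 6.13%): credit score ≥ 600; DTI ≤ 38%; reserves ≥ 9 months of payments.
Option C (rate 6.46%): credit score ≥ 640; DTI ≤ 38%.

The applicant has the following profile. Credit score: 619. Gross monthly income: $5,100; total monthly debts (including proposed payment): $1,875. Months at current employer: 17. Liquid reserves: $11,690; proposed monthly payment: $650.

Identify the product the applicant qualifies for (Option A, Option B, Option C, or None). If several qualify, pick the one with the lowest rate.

DTI = 1,875/5,100 = 36.8%.
Reserves = 11,690/650 = 18.0 months.
Option A: score 619 < 680; DTI 36.8% ≤ 38%; employment 17 < 24 mo → does not qualify.
Option B: score 619 ≥ 600; DTI 36.8% ≤ 38%; reserves 18.0 ≥ 9 mo → qualifies.
Option C: score 619 < 640; DTI 36.8% ≤ 38% → does not qualify.

Option B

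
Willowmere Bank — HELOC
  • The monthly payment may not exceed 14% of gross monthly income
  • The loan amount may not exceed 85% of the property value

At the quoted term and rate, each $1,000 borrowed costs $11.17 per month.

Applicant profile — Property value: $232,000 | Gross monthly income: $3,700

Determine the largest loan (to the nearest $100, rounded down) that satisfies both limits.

Payment cap: 14% × $3,700 = $518/month.
At $11.17 per $1,000, that supports 518/11.17 × 1,000 ≈ $46,374 → $46,300.
LTV cap: 85% × $232,000 = $197,200 → $197,200.
Binding constraint: payment-to-income.

$46,300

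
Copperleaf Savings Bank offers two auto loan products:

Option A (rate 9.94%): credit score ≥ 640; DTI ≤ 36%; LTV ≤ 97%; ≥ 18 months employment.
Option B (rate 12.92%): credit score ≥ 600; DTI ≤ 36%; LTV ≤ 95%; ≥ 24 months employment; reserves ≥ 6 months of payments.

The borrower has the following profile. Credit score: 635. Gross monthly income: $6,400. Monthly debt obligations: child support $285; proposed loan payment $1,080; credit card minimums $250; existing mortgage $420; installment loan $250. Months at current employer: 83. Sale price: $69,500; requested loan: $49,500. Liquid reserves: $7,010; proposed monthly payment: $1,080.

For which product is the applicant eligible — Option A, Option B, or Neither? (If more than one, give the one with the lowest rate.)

Total debts = (285 + 1,080 + 250 + 420 + 250) = 2,285; DTI = 2,285/6,400 = 35.7%.
LTV = 49,500/69,500 = 71.2%.
Reserves = 7,010/1,080 = 6.5 months.
Option A: score 635 < 640; DTI 35.7% ≤ 36%; LTV 71.2% ≤ 97%; employment 83 ≥ 18 mo → does not qualify.
Option B: score 635 ≥ 600; DTI 35.7% ≤ 36%; LTV 71.2% ≤ 95%; employment 83 ≥ 24 mo; reserves 6.5 ≥ 6 mo → qualifies.

Option B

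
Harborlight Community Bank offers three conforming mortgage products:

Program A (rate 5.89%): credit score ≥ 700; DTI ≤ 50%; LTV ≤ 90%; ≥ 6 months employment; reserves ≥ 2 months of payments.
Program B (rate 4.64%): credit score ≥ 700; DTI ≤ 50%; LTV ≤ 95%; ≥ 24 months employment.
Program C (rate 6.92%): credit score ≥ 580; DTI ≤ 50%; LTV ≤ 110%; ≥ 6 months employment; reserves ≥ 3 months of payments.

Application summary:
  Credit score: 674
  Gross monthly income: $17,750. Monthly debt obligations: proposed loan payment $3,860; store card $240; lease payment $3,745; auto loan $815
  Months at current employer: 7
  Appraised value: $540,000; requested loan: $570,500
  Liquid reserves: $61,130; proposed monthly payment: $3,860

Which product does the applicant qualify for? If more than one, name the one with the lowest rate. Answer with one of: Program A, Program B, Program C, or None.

Total debts = (3,860 + 240 + 3,745 + 815) = 8,660; DTI = 8,660/17,750 = 48.8%.
LTV = 570,500/540,000 = 105.6%.
Reserves = 61,130/3,860 = 15.8 months.
Program A: score 674 < 700; DTI 48.8% ≤ 50%; LTV 105.6% > 90%; employment 7 ≥ 6 mo; reserves 15.8 ≥ 2 mo → does not qualify.
Program B: score 674 < 700; DTI 48.8% ≤ 50%; LTV 105.6% > 95%; employment 7 < 24 mo → does not qualify.
Program C: score 674 ≥ 580; DTI 48.8% ≤ 50%; LTV 105.6% ≤ 110%; employment 7 ≥ 6 mo; reserves 15.8 ≥ 3 mo → qualifies.

Program C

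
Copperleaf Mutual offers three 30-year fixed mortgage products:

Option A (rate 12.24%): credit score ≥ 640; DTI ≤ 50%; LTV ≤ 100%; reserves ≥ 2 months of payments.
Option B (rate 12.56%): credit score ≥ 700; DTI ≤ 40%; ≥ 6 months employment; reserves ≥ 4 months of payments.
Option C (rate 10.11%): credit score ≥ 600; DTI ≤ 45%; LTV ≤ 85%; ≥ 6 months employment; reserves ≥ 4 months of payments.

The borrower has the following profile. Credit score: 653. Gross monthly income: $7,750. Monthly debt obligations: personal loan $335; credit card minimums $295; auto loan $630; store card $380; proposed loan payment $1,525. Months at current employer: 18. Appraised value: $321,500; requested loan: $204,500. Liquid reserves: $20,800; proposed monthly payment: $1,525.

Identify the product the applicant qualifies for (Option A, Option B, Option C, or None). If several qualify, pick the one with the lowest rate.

Total debts = (335 + 295 + 630 + 380 + 1,525) = 3,165; DTI = 3,165/7,750 = 40.8%.
LTV = 204,500/321,500 = 63.6%.
Reserves = 20,800/1,525 = 13.6 months.
Option A: score 653 ≥ 640; DTI 40.8% ≤ 50%; LTV 63.6% ≤ 100%; reserves 13.6 ≥ 2 mo → qualifies.
Option B: score 653 < 700; DTI 40.8% > 40%; employment 18 ≥ 6 mo; reserves 13.6 ≥ 4 mo → does not qualify.
Option C: score 653 ≥ 600; DTI 40.8% ≤ 45%; LTV 63.6% ≤ 85%; employment 18 ≥ 6 mo; reserves 13.6 ≥ 4 mo → qualifies.
Qualifying: Option A, Option C. Lowest rate is 10.11% → Option C.

Option C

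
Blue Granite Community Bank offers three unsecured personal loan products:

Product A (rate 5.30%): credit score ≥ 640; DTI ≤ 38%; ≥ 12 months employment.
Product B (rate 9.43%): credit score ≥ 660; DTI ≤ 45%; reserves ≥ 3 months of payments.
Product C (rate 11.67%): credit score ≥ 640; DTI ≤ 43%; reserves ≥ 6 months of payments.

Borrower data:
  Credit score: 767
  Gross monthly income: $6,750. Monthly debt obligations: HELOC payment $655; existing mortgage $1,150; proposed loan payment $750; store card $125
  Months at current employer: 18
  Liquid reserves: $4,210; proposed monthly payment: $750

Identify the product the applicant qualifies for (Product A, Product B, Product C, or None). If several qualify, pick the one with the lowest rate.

Product B

Total debts = (655 + 1,150 + 750 + 125) = 2,680; DTI = 2,680/6,750 = 39.7%.
Reserves = 4,210/750 = 5.6 months.
Product A: score 767 ≥ 640; DTI 39.7% > 38%; employment 18 ≥ 12 mo → does not qualify.
Product B: score 767 ≥ 660; DTI 39.7% ≤ 45%; reserves 5.6 ≥ 3 mo → qualifies.
Product C: score 767 ≥ 640; DTI 39.7% ≤ 43%; reserves 5.6 < 6 mo → does not qualify.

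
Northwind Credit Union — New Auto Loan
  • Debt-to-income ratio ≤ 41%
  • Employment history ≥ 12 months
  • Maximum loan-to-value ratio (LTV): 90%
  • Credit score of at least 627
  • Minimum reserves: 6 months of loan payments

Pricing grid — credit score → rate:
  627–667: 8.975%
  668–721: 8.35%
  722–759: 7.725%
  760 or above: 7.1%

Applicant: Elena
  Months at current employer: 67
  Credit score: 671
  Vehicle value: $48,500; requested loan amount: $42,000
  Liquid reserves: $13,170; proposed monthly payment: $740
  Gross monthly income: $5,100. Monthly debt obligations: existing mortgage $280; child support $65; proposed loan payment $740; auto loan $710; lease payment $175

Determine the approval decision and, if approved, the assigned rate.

Approved at 8.35%

Credit score 671 ≥ 627 (meets minimum)
Employment 67 ≥ 12 months
LTV = 42,000/48,500 = 86.6% ≤ 90%
Liquid reserves cover 13,170/740 = 17.8 months — ≥ 6 required
Total monthly debts = (280 + 65 + 740 + 710 + 175) = 1,970. DTI = 1,970/5,100 = 38.6% ≤ 41%
All requirements met. Score 671 falls in the 668–721 tier → 8.35%.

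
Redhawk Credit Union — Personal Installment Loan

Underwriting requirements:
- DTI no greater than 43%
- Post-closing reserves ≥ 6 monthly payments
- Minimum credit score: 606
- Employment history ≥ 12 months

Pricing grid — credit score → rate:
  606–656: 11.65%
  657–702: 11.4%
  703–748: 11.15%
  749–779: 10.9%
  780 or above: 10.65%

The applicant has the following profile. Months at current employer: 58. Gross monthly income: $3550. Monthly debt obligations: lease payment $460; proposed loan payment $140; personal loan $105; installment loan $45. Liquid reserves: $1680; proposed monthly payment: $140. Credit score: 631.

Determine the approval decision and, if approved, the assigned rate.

Credit score 631 ≥ 606 (meets minimum)
Total monthly debts = (460 + 140 + 105 + 45) = 750. DTI: 750 ÷ 3,550 = 21.1%, within the 43% cap
Employment 58 ≥ 12 months
Reserves: 1,680 ÷ 140 = 12.0 months (meets 6-month minimum)
All requirements met. Score 631 falls in the 606–656 tier → 11.65%.

Approved at 11.65%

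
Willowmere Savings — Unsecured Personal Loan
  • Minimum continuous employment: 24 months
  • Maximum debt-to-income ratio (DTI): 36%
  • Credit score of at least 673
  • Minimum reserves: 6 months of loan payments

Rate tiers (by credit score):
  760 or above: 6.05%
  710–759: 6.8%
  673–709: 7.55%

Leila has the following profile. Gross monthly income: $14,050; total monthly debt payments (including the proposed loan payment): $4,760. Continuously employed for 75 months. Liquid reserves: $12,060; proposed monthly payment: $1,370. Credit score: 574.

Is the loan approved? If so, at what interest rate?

Denied

Credit score 574 < 673 (below minimum)
DTI: 4,760 ÷ 14,050 = 33.9%, within the 36% cap
Employment 75 ≥ 24 months
Reserves = 12,060/1,370 = 8.8 months ≥ 6
Not all requirements met → denied.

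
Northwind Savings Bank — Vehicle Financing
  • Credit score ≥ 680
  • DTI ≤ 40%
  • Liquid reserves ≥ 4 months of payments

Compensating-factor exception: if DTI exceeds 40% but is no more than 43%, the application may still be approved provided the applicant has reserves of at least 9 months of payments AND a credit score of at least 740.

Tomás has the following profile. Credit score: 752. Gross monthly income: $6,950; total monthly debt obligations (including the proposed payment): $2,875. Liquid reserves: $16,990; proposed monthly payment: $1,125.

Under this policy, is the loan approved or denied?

Approved

Credit score 752 ≥ 680 (meets base)
DTI = 2,875/6,950 = 41.4% > 40% — standard DTI limit exceeded.
Liquid reserves cover 16,990/1,125 = 15.1 months — ≥ 4 required
DTI 41.4% is within the 40%–43% exception band; checking compensating factors.
Override check — reserves: 15.1 mo (ok); score: 752 (ok).
Both override conditions satisfied; DTI exception granted.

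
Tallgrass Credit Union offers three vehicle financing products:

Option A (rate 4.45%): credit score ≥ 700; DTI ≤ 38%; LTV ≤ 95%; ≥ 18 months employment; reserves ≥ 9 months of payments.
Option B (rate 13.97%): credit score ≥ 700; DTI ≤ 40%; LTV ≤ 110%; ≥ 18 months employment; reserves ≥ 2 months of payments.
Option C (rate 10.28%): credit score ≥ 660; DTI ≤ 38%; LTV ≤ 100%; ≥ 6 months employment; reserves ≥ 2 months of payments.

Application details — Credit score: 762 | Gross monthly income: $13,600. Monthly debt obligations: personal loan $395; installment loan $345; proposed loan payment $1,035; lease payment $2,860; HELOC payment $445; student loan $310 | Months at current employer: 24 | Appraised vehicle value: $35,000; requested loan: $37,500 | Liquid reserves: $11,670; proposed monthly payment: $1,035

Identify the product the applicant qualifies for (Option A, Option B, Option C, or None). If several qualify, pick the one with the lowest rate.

Option B

Total debts = (395 + 345 + 1,035 + 2,860 + 445 + 310) = 5,390; DTI = 5,390/13,600 = 39.6%.
LTV = 37,500/35,000 = 107.1%.
Reserves = 11,670/1,035 = 11.3 months.
Option A: score 762 ≥ 700; DTI 39.6% > 38%; LTV 107.1% > 95%; employment 24 ≥ 18 mo; reserves 11.3 ≥ 9 mo → does not qualify.
Option B: score 762 ≥ 700; DTI 39.6% ≤ 40%; LTV 107.1% ≤ 110%; employment 24 ≥ 18 mo; reserves 11.3 ≥ 2 mo → qualifies.
Option C: score 762 ≥ 660; DTI 39.6% > 38%; LTV 107.1% > 100%; employment 24 ≥ 6 mo; reserves 11.3 ≥ 2 mo → does not qualify.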